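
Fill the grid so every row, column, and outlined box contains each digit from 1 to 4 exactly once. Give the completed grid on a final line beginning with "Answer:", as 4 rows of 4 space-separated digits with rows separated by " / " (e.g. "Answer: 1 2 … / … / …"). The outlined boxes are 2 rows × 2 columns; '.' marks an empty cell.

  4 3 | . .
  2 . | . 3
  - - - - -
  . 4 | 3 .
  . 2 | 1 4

Step 1. [r1c3∈{2}] r1c3 is down to just 2, so r1c3=2.
Step 2. [r3c1∈{1}] only 1 remains possible at r3c1, so r3c1=1.
Step 3. [r3c4∈{2}] r3c4's peers cover all but 2. So r3c4=2.
Step 4. [r2c3∈{4}] r2c3 is down to just 4 ⇒ r2c3=4.
Step 5. [r2c2∈{1}] r2c2 is down to just 1, so r2c2=1.
Step 6. [r4c1∈{3}] nothing but 3 survives at r4c1, so r4c1=3.
Step 7. [r1c4∈{1}] only 1 remains possible at r1c4 ⇒ r1c4=1.

Answer: 4 3 2 1 / 2 1 4 3 / 1 4 3 2 / 3 2 1 4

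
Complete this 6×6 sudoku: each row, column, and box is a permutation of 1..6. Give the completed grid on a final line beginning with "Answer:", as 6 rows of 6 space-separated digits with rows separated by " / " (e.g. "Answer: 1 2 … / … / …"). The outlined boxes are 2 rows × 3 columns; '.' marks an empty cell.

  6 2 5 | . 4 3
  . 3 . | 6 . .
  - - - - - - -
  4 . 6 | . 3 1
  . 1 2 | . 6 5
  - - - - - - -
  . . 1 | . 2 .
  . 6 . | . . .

Step 1. [r5c2∈{4,5}] col 2 places 4 nowhere but r5c2, so r5c2=4.
Step 2. [r6c3∈{3}] r6c3 has the single candidate 3. So r6c3=3.
Step 3. [r1c4∈{1}] nothing but 1 survives at r1c4, so r1c4=1.
Step 4. [r5c1∈{5}] only 5 remains possible at r5c1 ⇒ r5c1=5.
Step 5. [r6c4∈{4,5}] col 4 places 5 nowhere but r6c4, so r6c4=5.
Step 6. [r6c6∈{4}] nothing but 4 survives at r6c6. So r6c6=4.
Step 7. [r6c1∈{2}] only 2 remains possible at r6c1. So r6c1=2.
Step 8. [r5c4∈{3}] nothing but 3 survives at r5c4. So r5c4=3.
Step 9. [r2c6∈{2}] r2c6's peers cover all but 2, so r2c6=2.
Step 10. [r2c3∈{4}] r2c3 has the single candidate 4. So r2c3=4.
Step 11. [r5c6∈{6}] only 6 remains possible at r5c6. So r5c6=6.
Step 12. [r2c1∈{1}] r2c1 is down to just 1. So r2c1=1.
Step 13. [r4c1∈{3}] only 3 remains possible at r4c1, so r4c1=3.
Step 14. [r3c2∈{5}] r3c2 has the single candidate 5, so r3c2=5.
Step 15. [r2c5∈{5}] r2c5 is down to just 5 ⇒ r2c5=5.
Step 16. [r4c4∈{4}] r4c4's peers cover all but 4, so r4c4=4.
Step 17. [r3c4∈{2}] r3c4's peers cover all but 2, so r3c4=2.
Step 18. [r6c5∈{1}] only 1 remains possible at r6c5, so r6c5=1.

Answer: 6 2 5 1 4 3 / 1 3 4 6 5 2 / 4 5 6 2 3 1 / 3 1 2 4 6 5 / 5 4 1 3 2 6 / 2 6 3 5 1 4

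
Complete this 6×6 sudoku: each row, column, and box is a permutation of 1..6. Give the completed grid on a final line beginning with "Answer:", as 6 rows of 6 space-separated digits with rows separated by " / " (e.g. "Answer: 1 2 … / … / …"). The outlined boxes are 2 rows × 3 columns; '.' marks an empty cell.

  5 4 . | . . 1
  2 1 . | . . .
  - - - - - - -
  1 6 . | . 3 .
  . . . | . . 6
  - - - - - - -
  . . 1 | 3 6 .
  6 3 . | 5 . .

Step 1. [r1c5∈{2}] r1c5 is down to just 2. So r1c5=2.
Step 2. [r2c6∈{3,4,5}] in col 6, 3 fits only at r2c6, so r2c6=3.
Step 3. [r3c6∈{2,4,5}] across col 6, 5 lands solely at r3c6 ⇒ r3c6=5.
Step 4. [r4c3∈{2,3,4,5}] col 3 places 5 nowhere but r4c3 ⇒ r4c3=5.
Step 5. [r5c1∈{4}] nothing but 4 survives at r5c1 ⇒ r5c1=4.
Step 6. [r6c3∈{2}] r6c3 is down to just 2, so r6c3=2.
Step 7. [r4c4∈{1,2,4}] in col 4, 1 fits only at r4c4. So r4c4=1.
Step 8. [r4c5∈{4}] r4c5's peers cover all but 4, so r4c5=4.
Step 9. [r1c4∈{6}] only 6 remains possible at r1c4, so r1c4=6.
Step 10. [r3c4∈{2}] r3c4 is down to just 2, so r3c4=2.
Step 11. [r2c5∈{5}] nothing but 5 survives at r2c5, so r2c5=5.
Step 12. [r5c2∈{5}] only 5 remains possible at r5c2 ⇒ r5c2=5.
Step 13. [r5c6∈{2}] r5c6's peers cover all but 2. So r5c6=2.
Step 14. [r3c3∈{4}] r3c3 has the single candidate 4 ⇒ r3c3=4.
Step 15. [r1c3∈{3}] r1c3 is down to just 3. So r1c3=3.
Step 16. [r4c1∈{3}] nothing but 3 survives at r4c1 ⇒ r4c1=3.
Step 17. [r6c6∈{4}] r6c6's peers cover all but 4, so r6c6=4.
Step 18. [r6c5∈{1}] only 1 remains possible at r6c5. So r6c5=1.
Step 19. [r2c3∈{6}] only 6 remains possible at r2c3, so r2c3=6.
Step 20. [r2c4∈{4}] nothing but 4 survives at r2c4 ⇒ r2c4=4.
Step 21. [r4c2∈{2}] r4c2's peers cover all but 2 ⇒ r4c2=2.

Answer: 5 4 3 6 2 1 / 2 1 6 4 5 3 / 1 6 4 2 3 5 / 3 2 5 1 4 6 / 4 5 1 3 6 2 / 6 3 2 5 1 4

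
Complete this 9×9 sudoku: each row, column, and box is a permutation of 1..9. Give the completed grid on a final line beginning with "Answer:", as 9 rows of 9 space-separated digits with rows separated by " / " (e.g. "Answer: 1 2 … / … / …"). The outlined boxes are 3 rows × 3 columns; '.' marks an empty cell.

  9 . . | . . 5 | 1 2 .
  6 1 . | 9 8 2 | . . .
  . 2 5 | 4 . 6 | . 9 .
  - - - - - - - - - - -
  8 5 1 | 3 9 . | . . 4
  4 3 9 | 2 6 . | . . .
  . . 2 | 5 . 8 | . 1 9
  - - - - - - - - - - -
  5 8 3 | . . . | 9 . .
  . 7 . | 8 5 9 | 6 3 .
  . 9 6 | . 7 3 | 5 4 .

Step 1. [r9c9∈{1,2,8}] r9c9 is the only open cell in row 9 admitting 8 ⇒ r9c9=8.
Step 2. [r3c1∈{3,7}] 3 has one home in col 1: r3c1 ⇒ r3c1=3.
Step 3. [r3c9∈{7}] r3c9 is down to just 7 ⇒ r3c9=7.
Step 4. [r9c4∈{1}] only 1 remains possible at r9c4, so r9c4=1.
Step 5. [r4c6∈{7}] r4c6's peers cover all but 7. So r4c6=7.
Step 6. [r5c8∈{5,7,8}] in col 8, 8 fits only at r5c8. So r5c8=8.
Step 7. [r7c5∈{2,4}] in col 5, 2 fits only at r7c5, so r7c5=2.
Step 8. [r1c3∈{4,7,8}] r1c3 is the only open cell in row 1 admitting 8 ⇒ r1c3=8.
Step 9. [r8c1∈{1,2}] in col 1, 1 fits only at r8c1, so r8c1=1.
Step 10. [r2c7∈{3,4}] across col 7, 4 lands solely at r2c7 ⇒ r2c7=4.
Step 11. [r2c9∈{3,5}] across row 2, 3 lands solely at r2c9 ⇒ r2c9=3.
Step 12. [r5c7∈{7}] r5c7 has the single candidate 7, so r5c7=7.
Step 13. [r5c9∈{5}] only 5 remains possible at r5c9. So r5c9=5.
Step 14. [r6c7∈{3}] nothing but 3 survives at r6c7 ⇒ r6c7=3.
Step 15. [r1c9∈{6}] r1c9's peers cover all but 6. So r1c9=6.
Step 16. [r7c8∈{7}] r7c8 has the single candidate 7, so r7c8=7.
Step 17. [r2c8∈{5}] only 5 remains possible at r2c8 ⇒ r2c8=5.
Step 18. [r6c5∈{4}] r6c5 is down to just 4 ⇒ r6c5=4.
Step 19. [r8c3∈{4}] r8c3 is down to just 4 ⇒ r8c3=4.
Step 20. [r3c5∈{1}] r3c5 is down to just 1, so r3c5=1.
Step 21. [r1c5∈{3}] r1c5 has the single candidate 3 ⇒ r1c5=3.
Step 22. [r9c1∈{2}] r9c1's peers cover all but 2, so r9c1=2.
Step 23. [r7c6∈{4}] r7c6 is down to just 4, so r7c6=4.
Step 24. [r6c1∈{7}] nothing but 7 survives at r6c1 ⇒ r6c1=7.
Step 25. [r3c7∈{8}] r3c7 has the single candidate 8, so r3c7=8.
Step 26. [r7c4∈{6}] nothing but 6 survives at r7c4 ⇒ r7c4=6.
Step 27. [r5c6∈{1}] only 1 remains possible at r5c6, so r5c6=1.
Step 28. [r1c2∈{4}] only 4 remains possible at r1c2, so r1c2=4.
Step 29. [r8c9∈{2}] r8c9 is down to just 2, so r8c9=2.
Step 30. [r6c2∈{6}] r6c2 has the single candidate 6 ⇒ r6c2=6.
Step 31. [r4c8∈{6}] r4c8's peers cover all but 6. So r4c8=6.
Step 32. [r2c3∈{7}] r2c3 is down to just 7, so r2c3=7.
Step 33. [r7c9∈{1}] r7c9 has the single candidate 1. So r7c9=1.
Step 34. [r1c4∈{7}] nothing but 7 survives at r1c4, so r1c4=7.
Step 35. [r4c7∈{2}] r4c7 is down to just 2, so r4c7=2.

Answer: 9 4 8 7 3 5 1 2 6 / 6 1 7 9 8 2 4 5 3 / 3 2 5 4 1 6 8 9 7 / 8 5 1 3 9 7 2 6 4 / 4 3 9 2 6 1 7 8 5 / 7 6 2 5 4 8 3 1 9 / 5 8 3 6 2 4 9 7 1 / 1 7 4 8 5 9 6 3 2 / 2 9 6 1 7 3 5 4 8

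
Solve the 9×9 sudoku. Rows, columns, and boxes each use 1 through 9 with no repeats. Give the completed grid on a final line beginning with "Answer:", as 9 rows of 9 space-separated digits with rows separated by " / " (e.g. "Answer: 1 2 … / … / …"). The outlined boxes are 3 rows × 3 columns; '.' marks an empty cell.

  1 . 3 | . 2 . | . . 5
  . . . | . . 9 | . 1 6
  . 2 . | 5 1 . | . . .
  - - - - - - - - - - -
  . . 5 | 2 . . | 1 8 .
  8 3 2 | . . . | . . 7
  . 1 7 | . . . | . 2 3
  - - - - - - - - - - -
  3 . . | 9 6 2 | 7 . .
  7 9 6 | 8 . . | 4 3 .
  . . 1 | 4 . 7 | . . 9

Step 1. [r6c4∈{6}] r6c4 has the single candidate 6. So r6c4=6.
Step 2. [r4c9∈{4}] r4c9's peers cover all but 4. So r4c9=4.
Step 3. [r3c9∈{8}] r3c9's peers cover all but 8. So r3c9=8.
Step 4. [r1c7∈{9}] nothing but 9 survives at r1c7, so r1c7=9.
Step 5. [r6c7∈{5}] r6c7 has the single candidate 5. So r6c7=5.
Step 6. [r6c1∈{4,9}] r6c1 is the only open cell in box 4 admitting 4 ⇒ r6c1=4.
Step 7. [r2c4∈{3,7}] in col 4, 3 fits only at r2c4 ⇒ r2c4=3.
Step 8. [r6c5∈{8,9}] 9 has one home in row 6: r6c5 ⇒ r6c5=9.
Step 9. [r2c5∈{4,7,8}] 8 has one home in col 5: r2c5 ⇒ r2c5=8.
Step 10. [r1c2∈{4,6,7,8}] row 1 places 8 nowhere but r1c2, so r1c2=8.
Step 11. [r9c2∈{5}] r9c2's peers cover all but 5. So r9c2=5.
Step 12. [r2c3∈{4}] r2c3 has the single candidate 4 ⇒ r2c3=4.
Step 13. [r3c1∈{6,9}] across box 1, 6 lands solely at r3c1 ⇒ r3c1=6.
Step 14. [r8c6∈{1,5}] r8c6 is the only open cell in box 8 admitting 1. So r8c6=1.
Step 15. [r3c6∈{4}] r3c6 is down to just 4, so r3c6=4.
Step 16. [r9c7∈{2,6,8}] row 9 places 8 nowhere but r9c7. So r9c7=8.
Step 17. [r5c8∈{6,9}] across row 5, 9 lands solely at r5c8 ⇒ r5c8=9.
Step 18. [r5c6∈{5}] r5c6 has the single candidate 5. So r5c6=5.
Step 19. [r4c6∈{3}] only 3 remains possible at r4c6, so r4c6=3.
Step 20. [r1c4∈{7}] r1c4 is down to just 7. So r1c4=7.
Step 21. [r7c3∈{8}] only 8 remains possible at r7c3. So r7c3=8.
Step 22. [r5c5∈{4}] nothing but 4 survives at r5c5, so r5c5=4.
Step 23. [r4c1∈{9}] r4c1 has the single candidate 9. So r4c1=9.
Step 24. [r4c2∈{6}] r4c2's peers cover all but 6, so r4c2=6.
Step 25. [r7c2∈{4}] nothing but 4 survives at r7c2 ⇒ r7c2=4.
Step 26. [r1c6∈{6}] only 6 remains possible at r1c6, so r1c6=6.
Step 27. [r8c5∈{5}] only 5 remains possible at r8c5 ⇒ r8c5=5.
Step 28. [r6c6∈{8}] r6c6 is down to just 8. So r6c6=8.
Step 29. [r9c1∈{2}] r9c1 has the single candidate 2. So r9c1=2.
Step 30. [r4c5∈{7}] nothing but 7 survives at r4c5, so r4c5=7.
Step 31. [r3c7∈{3}] nothing but 3 survives at r3c7. So r3c7=3.
Step 32. [r7c9∈{1}] only 1 remains possible at r7c9 ⇒ r7c9=1.
Step 33. [r9c5∈{3}] only 3 remains possible at r9c5, so r9c5=3.
Step 34. [r2c2∈{7}] only 7 remains possible at r2c2. So r2c2=7.
Step 35. [r3c3∈{9}] r3c3 has the single candidate 9. So r3c3=9.
Step 36. [r7c8∈{5}] nothing but 5 survives at r7c8, so r7c8=5.
Step 37. [r9c8∈{6}] r9c8 has the single candidate 6, so r9c8=6.
Step 38. [r8c9∈{2}] r8c9 is down to just 2, so r8c9=2.
Step 39. [r1c8∈{4}] r1c8 is down to just 4 ⇒ r1c8=4.
Step 40. [r5c7∈{6}] r5c7 has the single candidate 6 ⇒ r5c7=6.
Step 41. [r3c8∈{7}] r3c8 is down to just 7 ⇒ r3c8=7.
Step 42. [r2c7∈{2}] r2c7 is down to just 2. So r2c7=2.
Step 43. [r5c4∈{1}] nothing but 1 survives at r5c4, so r5c4=1.
Step 44. [r2c1∈{5}] r2c1 is down to just 5 ⇒ r2c1=5.

Answer: 1 8 3 7 2 6 9 4 5 / 5 7 4 3 8 9 2 1 6 / 6 2 9 5 1 4 3 7 8 / 9 6 5 2 7 3 1 8 4 / 8 3 2 1 4 5 6 9 7 / 4 1 7 6 9 8 5 2 3 / 3 4 8 9 6 2 7 5 1 / 7 9 6 8 5 1 4 3 2 / 2 5 1 4 3 7 8 6 9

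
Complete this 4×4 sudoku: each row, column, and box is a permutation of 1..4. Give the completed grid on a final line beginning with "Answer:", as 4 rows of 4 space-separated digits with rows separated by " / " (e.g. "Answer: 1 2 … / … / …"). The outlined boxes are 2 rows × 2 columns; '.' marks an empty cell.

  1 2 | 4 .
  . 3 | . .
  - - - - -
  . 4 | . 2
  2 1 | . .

Step 1. [r3c3∈{1,3}] in row 3, 1 fits only at r3c3 ⇒ r3c3=1.
Step 2. [r4c4∈{3,4}] across row 4, 4 lands solely at r4c4, so r4c4=4.
Step 3. [r4c3∈{3}] r4c3's peers cover all but 3 ⇒ r4c3=3.
Step 4. [r2c1∈{4}] nothing but 4 survives at r2c1. So r2c1=4.
Step 5. [r2c4∈{1}] r2c4 has the single candidate 1 ⇒ r2c4=1.
Step 6. [r3c1∈{3}] r3c1 has the single candidate 3 ⇒ r3c1=3.
Step 7. [r2c3∈{2}] r2c3's peers cover all but 2. So r2c3=2.
Step 8. [r1c4∈{3}] r1c4 is down to just 3. So r1c4=3.

Answer: 1 2 4 3 / 4 3 2 1 / 3 4 1 2 / 2 1 3 4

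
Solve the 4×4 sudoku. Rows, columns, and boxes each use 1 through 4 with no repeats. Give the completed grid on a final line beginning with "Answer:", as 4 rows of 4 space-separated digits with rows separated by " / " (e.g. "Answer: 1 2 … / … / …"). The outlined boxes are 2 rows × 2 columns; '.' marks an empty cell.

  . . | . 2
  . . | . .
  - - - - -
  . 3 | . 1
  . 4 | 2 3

Step 1. [r1c2∈{1}] r1c2 has the single candidate 1, so r1c2=1.
Step 2. [r2c4∈{4}] r2c4's peers cover all but 4. So r2c4=4.
Step 3. [r1c3∈{3}] r1c3 is down to just 3. So r1c3=3.
Step 4. [r2c2∈{2}] r2c2's peers cover all but 2. So r2c2=2.
Step 5. [r2c3∈{1}] r2c3's peers cover all but 1. So r2c3=1.
Step 6. [r3c3∈{4}] nothing but 4 survives at r3c3. So r3c3=4.
Step 7. [r4c1∈{1}] r4c1 is down to just 1. So r4c1=1.
Step 8. [r3c1∈{2}] r3c1 has the single candidate 2 ⇒ r3c1=2.
Step 9. [r2c1∈{3}] only 3 remains possible at r2c1. So r2c1=3.
Step 10. [r1c1∈{4}] r1c1 has the single candidate 4, so r1c1=4.

Answer: 4 1 3 2 / 3 2 1 4 / 2 3 4 1 / 1 4 2 3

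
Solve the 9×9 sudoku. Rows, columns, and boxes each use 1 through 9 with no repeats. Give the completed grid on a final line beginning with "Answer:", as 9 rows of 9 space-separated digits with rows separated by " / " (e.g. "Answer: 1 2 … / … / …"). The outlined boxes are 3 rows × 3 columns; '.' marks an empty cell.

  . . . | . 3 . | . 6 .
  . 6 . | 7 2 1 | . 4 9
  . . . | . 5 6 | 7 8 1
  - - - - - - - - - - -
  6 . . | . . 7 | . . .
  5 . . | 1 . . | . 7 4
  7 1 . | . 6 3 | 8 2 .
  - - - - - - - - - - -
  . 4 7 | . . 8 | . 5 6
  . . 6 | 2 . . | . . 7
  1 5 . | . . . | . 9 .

Step 1. [r2c7∈{3,5}] r2c7 is the only open cell in box 3 admitting 3, so r2c7=3.
Step 2. [r1c4∈{4,8,9}] 8 has one home in box 2: r1c4, so r1c4=8.
Step 3. [r9c6∈{4}] r9c6's peers cover all but 4. So r9c6=4.
Step 4. [r1c6∈{9}] only 9 remains possible at r1c6 ⇒ r1c6=9.
Step 5. [r4c5∈{4,8,9}] in col 5, 4 fits only at r4c5 ⇒ r4c5=4.
Step 6. [r6c9∈{5}] r6c9's peers cover all but 5 ⇒ r6c9=5.
Step 7. [r1c9∈{2}] only 2 remains possible at r1c9, so r1c9=2.
Step 8. [r6c4∈{9}] nothing but 9 survives at r6c4, so r6c4=9.
Step 9. [r4c9∈{3}] r4c9's peers cover all but 3 ⇒ r4c9=3.
Step 10. [r1c1∈{4}] r1c1 is down to just 4. So r1c1=4.
Step 11. [r8c8∈{1,3}] r8c8 is the only open cell in col 8 admitting 3, so r8c8=3.
Step 12. [r2c3∈{5,8}] across row 2, 5 lands solely at r2c3, so r2c3=5.
Step 13. [r9c7∈{2}] r9c7's peers cover all but 2 ⇒ r9c7=2.
Step 14. [r7c7∈{1}] r7c7 is down to just 1, so r7c7=1.
Step 15. [r4c7∈{9}] r4c7 is down to just 9 ⇒ r4c7=9.
Step 16. [r7c1∈{2,3,9}] 2 has one home in row 7: r7c1 ⇒ r7c1=2.
Step 17. [r9c3∈{3,8}] 3 has one home in box 7: r9c3 ⇒ r9c3=3.
Step 18. [r5c2∈{2,3,8,9}] 3 has one home in row 5: r5c2, so r5c2=3.
Step 19. [r5c3∈{2,8,9}] r5c3 is the only open cell in row 5 admitting 9 ⇒ r5c3=9.
Step 20. [r3c3∈{2}] r3c3 has the single candidate 2 ⇒ r3c3=2.
Step 21. [r3c2∈{9}] r3c2 is down to just 9. So r3c2=9.
Step 22. [r8c2∈{8}] nothing but 8 survives at r8c2 ⇒ r8c2=8.
Step 23. [r7c5∈{9}] r7c5 has the single candidate 9, so r7c5=9.
Step 24. [r8c7∈{4}] nothing but 4 survives at r8c7, so r8c7=4.
Step 25. [r4c4∈{5}] r4c4 is down to just 5 ⇒ r4c4=5.
Step 26. [r2c1∈{8}] r2c1 has the single candidate 8. So r2c1=8.
Step 27. [r8c6∈{5}] r8c6 is down to just 5 ⇒ r8c6=5.
Step 28. [r8c5∈{1}] r8c5 has the single candidate 1, so r8c5=1.
Step 29. [r4c2∈{2}] r4c2's peers cover all but 2. So r4c2=2.
Step 30. [r3c4∈{4}] r3c4 is down to just 4, so r3c4=4.
Step 31. [r6c3∈{4}] nothing but 4 survives at r6c3, so r6c3=4.
Step 32. [r9c4∈{6}] r9c4 is down to just 6 ⇒ r9c4=6.
Step 33. [r9c9∈{8}] nothing but 8 survives at r9c9, so r9c9=8.
Step 34. [r1c2∈{7}] only 7 remains possible at r1c2. So r1c2=7.
Step 35. [r5c5∈{8}] r5c5 has the single candidate 8, so r5c5=8.
Step 36. [r1c7∈{5}] only 5 remains possible at r1c7. So r1c7=5.
Step 37. [r3c1∈{3}] r3c1 has the single candidate 3, so r3c1=3.
Step 38. [r9c5∈{7}] nothing but 7 survives at r9c5 ⇒ r9c5=7.
Step 39. [r1c3∈{1}] r1c3 has the single candidate 1 ⇒ r1c3=1.
Step 40. [r8c1∈{9}] r8c1 has the single candidate 9 ⇒ r8c1=9.
Step 41. [r7c4∈{3}] only 3 remains possible at r7c4 ⇒ r7c4=3.
Step 42. [r4c8∈{1}] nothing but 1 survives at r4c8 ⇒ r4c8=1.
Step 43. [r5c7∈{6}] nothing but 6 survives at r5c7, so r5c7=6.
Step 44. [r5c6∈{2}] only 2 remains possible at r5c6. So r5c6=2.
Step 45. [r4c3∈{8}] only 8 remains possible at r4c3. So r4c3=8.

Answer: 4 7 1 8 3 9 5 6 2 / 8 6 5 7 2 1 3 4 9 / 3 9 2 4 5 6 7 8 1 / 6 2 8 5 4 7 9 1 3 / 5 3 9 1 8 2 6 7 4 / 7 1 4 9 6 3 8 2 5 / 2 4 7 3 9 8 1 5 6 / 9 8 6 2 1 5 4 3 7 / 1 5 3 6 7 4 2 9 8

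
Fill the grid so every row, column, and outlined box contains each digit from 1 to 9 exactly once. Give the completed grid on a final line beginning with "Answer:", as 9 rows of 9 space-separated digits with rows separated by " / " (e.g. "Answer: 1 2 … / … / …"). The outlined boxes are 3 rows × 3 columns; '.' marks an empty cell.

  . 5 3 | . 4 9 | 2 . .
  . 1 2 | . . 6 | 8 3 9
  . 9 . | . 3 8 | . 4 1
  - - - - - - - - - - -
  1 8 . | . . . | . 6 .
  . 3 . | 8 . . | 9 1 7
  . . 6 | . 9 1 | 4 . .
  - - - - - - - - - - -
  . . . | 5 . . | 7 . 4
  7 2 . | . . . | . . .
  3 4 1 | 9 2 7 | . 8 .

Step 1. [r8c3∈{5,8,9}] 5 has one home in box 7: r8c3 ⇒ r8c3=5.
Step 2. [r8c4∈{1,3,4,6}] col 4 places 6 nowhere but r8c4. So r8c4=6.
Step 3. [r4c4∈{2,3,4,7}] r4c4 is the only open cell in col 4 admitting 4. So r4c4=4.
Step 4. [r6c8∈{2,5}] r6c8 is the only open cell in col 8 admitting 5. So r6c8=5.
Step 5. [r4c7∈{3}] r4c7 is down to just 3. So r4c7=3.
Step 6. [r5c1∈{2,4,5}] col 1 places 5 nowhere but r5c1, so r5c1=5.
Step 7. [r2c4∈{7}] nothing but 7 survives at r2c4, so r2c4=7.
Step 8. [r7c1∈{6,8,9}] r7c1 is the only open cell in col 1 admitting 9 ⇒ r7c1=9.
Step 9. [r1c9∈{6}] r1c9 has the single candidate 6, so r1c9=6.
Step 10. [r7c5∈{1,8}] across row 7, 1 lands solely at r7c5 ⇒ r7c5=1.
Step 11. [r4c9∈{2}] r4c9's peers cover all but 2. So r4c9=2.
Step 12. [r4c5∈{5,7}] 7 has one home in col 5: r4c5. So r4c5=7.
Step 13. [r9c7∈{5,6}] r9c7 is the only open cell in row 9 admitting 6. So r9c7=6.
Step 14. [r5c6∈{2}] r5c6's peers cover all but 2 ⇒ r5c6=2.
Step 15. [r7c6∈{3}] nothing but 3 survives at r7c6. So r7c6=3.
Step 16. [r6c9∈{8}] only 8 remains possible at r6c9, so r6c9=8.
Step 17. [r6c2∈{7}] r6c2 is down to just 7, so r6c2=7.
Step 18. [r8c5∈{8}] nothing but 8 survives at r8c5, so r8c5=8.
Step 19. [r3c1∈{6}] r3c1 has the single candidate 6 ⇒ r3c1=6.
Step 20. [r3c4∈{2}] nothing but 2 survives at r3c4, so r3c4=2.
Step 21. [r8c9∈{3}] r8c9's peers cover all but 3 ⇒ r8c9=3.
Step 22. [r8c8∈{9}] r8c8 is down to just 9 ⇒ r8c8=9.
Step 23. [r1c1∈{8}] r1c1 is down to just 8 ⇒ r1c1=8.
Step 24. [r4c6∈{5}] only 5 remains possible at r4c6. So r4c6=5.
Step 25. [r4c3∈{9}] r4c3 has the single candidate 9 ⇒ r4c3=9.
Step 26. [r6c1∈{2}] only 2 remains possible at r6c1. So r6c1=2.
Step 27. [r3c3∈{7}] r3c3's peers cover all but 7 ⇒ r3c3=7.
Step 28. [r2c5∈{5}] r2c5 has the single candidate 5, so r2c5=5.
Step 29. [r9c9∈{5}] r9c9 is down to just 5. So r9c9=5.
Step 30. [r7c8∈{2}] r7c8 has the single candidate 2. So r7c8=2.
Step 31. [r7c3∈{8}] only 8 remains possible at r7c3, so r7c3=8.
Step 32. [r8c6∈{4}] r8c6 has the single candidate 4. So r8c6=4.
Step 33. [r2c1∈{4}] r2c1 is down to just 4 ⇒ r2c1=4.
Step 34. [r1c4∈{1}] r1c4 has the single candidate 1. So r1c4=1.
Step 35. [r8c7∈{1}] r8c7 is down to just 1. So r8c7=1.
Step 36. [r1c8∈{7}] only 7 remains possible at r1c8, so r1c8=7.
Step 37. [r5c3∈{4}] r5c3 is down to just 4. So r5c3=4.
Step 38. [r3c7∈{5}] r3c7 is down to just 5, so r3c7=5.
Step 39. [r6c4∈{3}] nothing but 3 survives at r6c4, so r6c4=3.
Step 40. [r7c2∈{6}] r7c2 is down to just 6. So r7c2=6.
Step 41. [r5c5∈{6}] nothing but 6 survives at r5c5 ⇒ r5c5=6.

Answer: 8 5 3 1 4 9 2 7 6 / 4 1 2 7 5 6 8 3 9 / 6 9 7 2 3 8 5 4 1 / 1 8 9 4 7 5 3 6 2 / 5 3 4 8 6 2 9 1 7 / 2 7 6 3 9 1 4 5 8 / 9 6 8 5 1 3 7 2 4 / 7 2 5 6 8 4 1 9 3 / 3 4 1 9 2 7 6 8 5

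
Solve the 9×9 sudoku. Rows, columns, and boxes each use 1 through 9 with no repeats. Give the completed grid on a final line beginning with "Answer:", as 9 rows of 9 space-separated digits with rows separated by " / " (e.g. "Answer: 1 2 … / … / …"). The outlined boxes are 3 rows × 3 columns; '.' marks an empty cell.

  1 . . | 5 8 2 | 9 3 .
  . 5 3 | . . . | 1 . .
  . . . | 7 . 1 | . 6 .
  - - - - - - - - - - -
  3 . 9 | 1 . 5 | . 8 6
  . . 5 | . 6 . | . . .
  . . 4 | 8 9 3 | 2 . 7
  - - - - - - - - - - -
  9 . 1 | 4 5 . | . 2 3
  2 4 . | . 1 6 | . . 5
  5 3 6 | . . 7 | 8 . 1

Step 1. [r2c5∈{4}] r2c5's peers cover all but 4, so r2c5=4.
Step 2. [r4c7∈{4}] r4c7's peers cover all but 4, so r4c7=4.
Step 3. [r1c3∈{7}] only 7 remains possible at r1c3 ⇒ r1c3=7.
Step 4. [r7c2∈{7,8}] across box 7, 7 lands solely at r7c2 ⇒ r7c2=7.
Step 5. [r3c3∈{2,8}] col 3 places 2 nowhere but r3c3. So r3c3=2.
Step 6. [r5c4∈{2}] r5c4 is down to just 2 ⇒ r5c4=2.
Step 7. [r9c4∈{9}] only 9 remains possible at r9c4, so r9c4=9.
Step 8. [r6c1∈{6}] r6c1 is down to just 6 ⇒ r6c1=6.
Step 9. [r2c1∈{8}] nothing but 8 survives at r2c1. So r2c1=8.
Step 10. [r6c2∈{1}] r6c2 is down to just 1, so r6c2=1.
Step 11. [r8c8∈{7,9}] across row 8, 9 lands solely at r8c8. So r8c8=9.
Step 12. [r3c9∈{4,8}] r3c9 is the only open cell in row 3 admitting 8. So r3c9=8.
Step 13. [r5c1∈{7}] r5c1 has the single candidate 7. So r5c1=7.
Step 14. [r8c4∈{3}] r8c4's peers cover all but 3. So r8c4=3.
Step 15. [r2c4∈{6}] r2c4 is down to just 6. So r2c4=6.
Step 16. [r2c8∈{7}] r2c8 has the single candidate 7. So r2c8=7.
Step 17. [r4c5∈{7}] nothing but 7 survives at r4c5, so r4c5=7.
Step 18. [r3c2∈{9}] only 9 remains possible at r3c2 ⇒ r3c2=9.
Step 19. [r7c6∈{8}] only 8 remains possible at r7c6, so r7c6=8.
Step 20. [r6c8∈{5}] r6c8's peers cover all but 5, so r6c8=5.
Step 21. [r3c1∈{4}] only 4 remains possible at r3c1, so r3c1=4.
Step 22. [r5c8∈{1}] r5c8 is down to just 1, so r5c8=1.
Step 23. [r1c2∈{6}] only 6 remains possible at r1c2. So r1c2=6.
Step 24. [r5c9∈{9}] only 9 remains possible at r5c9, so r5c9=9.
Step 25. [r3c7∈{5}] r3c7 has the single candidate 5. So r3c7=5.
Step 26. [r8c3∈{8}] nothing but 8 survives at r8c3, so r8c3=8.
Step 27. [r8c7∈{7}] nothing but 7 survives at r8c7, so r8c7=7.
Step 28. [r5c7∈{3}] r5c7 has the single candidate 3. So r5c7=3.
Step 29. [r4c2∈{2}] r4c2 has the single candidate 2, so r4c2=2.
Step 30. [r9c8∈{4}] only 4 remains possible at r9c8. So r9c8=4.
Step 31. [r7c7∈{6}] r7c7 has the single candidate 6 ⇒ r7c7=6.
Step 32. [r5c6∈{4}] r5c6's peers cover all but 4 ⇒ r5c6=4.
Step 33. [r2c6∈{9}] r2c6's peers cover all but 9 ⇒ r2c6=9.
Step 34. [r3c5∈{3}] r3c5 is down to just 3 ⇒ r3c5=3.
Step 35. [r1c9∈{4}] only 4 remains possible at r1c9. So r1c9=4.
Step 36. [r2c9∈{2}] r2c9 has the single candidate 2. So r2c9=2.
Step 37. [r5c2∈{8}] nothing but 8 survives at r5c2 ⇒ r5c2=8.
Step 38. [r9c5∈{2}] only 2 remains possible at r9c5. So r9c5=2.

Answer: 1 6 7 5 8 2 9 3 4 / 8 5 3 6 4 9 1 7 2 / 4 9 2 7 3 1 5 6 8 / 3 2 9 1 7 5 4 8 6 / 7 8 5 2 6 4 3 1 9 / 6 1 4 8 9 3 2 5 7 / 9 7 1 4 5 8 6 2 3 / 2 4 8 3 1 6 7 9 5 / 5 3 6 9 2 7 8 4 1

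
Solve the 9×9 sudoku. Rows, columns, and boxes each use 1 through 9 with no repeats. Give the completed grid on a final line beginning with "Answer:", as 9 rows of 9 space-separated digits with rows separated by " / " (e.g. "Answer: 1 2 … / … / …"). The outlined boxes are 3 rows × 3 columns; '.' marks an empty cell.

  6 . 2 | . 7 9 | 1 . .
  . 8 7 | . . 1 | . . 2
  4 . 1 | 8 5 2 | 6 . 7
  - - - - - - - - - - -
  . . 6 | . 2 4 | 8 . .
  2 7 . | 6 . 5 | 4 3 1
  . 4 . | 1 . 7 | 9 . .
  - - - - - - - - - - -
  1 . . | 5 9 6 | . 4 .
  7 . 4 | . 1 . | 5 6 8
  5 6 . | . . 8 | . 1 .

Step 1. [r7c9∈{3}] r7c9 is down to just 3. So r7c9=3.
Step 2. [r2c8∈{5,9}] in row 2, 5 fits only at r2c8, so r2c8=5.
Step 3. [r3c2∈{3,9}] 3 has one home in row 3: r3c2. So r3c2=3.
Step 4. [r1c4∈{3,4}] across row 1, 3 lands solely at r1c4. So r1c4=3.
Step 5. [r6c1∈{3,8}] in col 1, 8 fits only at r6c1, so r6c1=8.
Step 6. [r9c4∈{2,4,7}] across col 4, 7 lands solely at r9c4, so r9c4=7.
Step 7. [r5c3∈{9}] only 9 remains possible at r5c3. So r5c3=9.
Step 8. [r6c3∈{3,5}] 5 has one home in col 3: r6c3. So r6c3=5.
Step 9. [r7c2∈{2}] nothing but 2 survives at r7c2. So r7c2=2.
Step 10. [r9c5∈{3,4}] in row 9, 4 fits only at r9c5, so r9c5=4.
Step 11. [r9c7∈{2}] only 2 remains possible at r9c7. So r9c7=2.
Step 12. [r2c4∈{4}] r2c4 has the single candidate 4 ⇒ r2c4=4.
Step 13. [r4c2∈{1}] only 1 remains possible at r4c2. So r4c2=1.
Step 14. [r8c2∈{9}] r8c2 has the single candidate 9. So r8c2=9.
Step 15. [r5c5∈{8}] r5c5 is down to just 8 ⇒ r5c5=8.
Step 16. [r1c9∈{4}] only 4 remains possible at r1c9 ⇒ r1c9=4.
Step 17. [r4c4∈{9}] r4c4 is down to just 9 ⇒ r4c4=9.
Step 18. [r1c2∈{5}] r1c2 has the single candidate 5, so r1c2=5.
Step 19. [r7c7∈{7}] r7c7 has the single candidate 7. So r7c7=7.
Step 20. [r6c8∈{2}] r6c8 has the single candidate 2 ⇒ r6c8=2.
Step 21. [r8c6∈{3}] nothing but 3 survives at r8c6 ⇒ r8c6=3.
Step 22. [r6c5∈{3}] r6c5 is down to just 3 ⇒ r6c5=3.
Step 23. [r7c3∈{8}] r7c3 has the single candidate 8 ⇒ r7c3=8.
Step 24. [r2c7∈{3}] r2c7 is down to just 3 ⇒ r2c7=3.
Step 25. [r9c3∈{3}] r9c3's peers cover all but 3, so r9c3=3.
Step 26. [r8c4∈{2}] only 2 remains possible at r8c4. So r8c4=2.
Step 27. [r9c9∈{9}] nothing but 9 survives at r9c9 ⇒ r9c9=9.
Step 28. [r1c8∈{8}] r1c8 is down to just 8, so r1c8=8.
Step 29. [r4c1∈{3}] r4c1 has the single candidate 3 ⇒ r4c1=3.
Step 30. [r2c1∈{9}] r2c1 has the single candidate 9 ⇒ r2c1=9.
Step 31. [r4c9∈{5}] only 5 remains possible at r4c9, so r4c9=5.
Step 32. [r3c8∈{9}] only 9 remains possible at r3c8. So r3c8=9.
Step 33. [r6c9∈{6}] nothing but 6 survives at r6c9, so r6c9=6.
Step 34. [r2c5∈{6}] only 6 remains possible at r2c5 ⇒ r2c5=6.
Step 35. [r4c8∈{7}] r4c8 is down to just 7, so r4c8=7.

Answer: 6 5 2 3 7 9 1 8 4 / 9 8 7 4 6 1 3 5 2 / 4 3 1 8 5 2 6 9 7 / 3 1 6 9 2 4 8 7 5 / 2 7 9 6 8 5 4 3 1 / 8 4 5 1 3 7 9 2 6 / 1 2 8 5 9 6 7 4 3 / 7 9 4 2 1 3 5 6 8 / 5 6 3 7 4 8 2 1 9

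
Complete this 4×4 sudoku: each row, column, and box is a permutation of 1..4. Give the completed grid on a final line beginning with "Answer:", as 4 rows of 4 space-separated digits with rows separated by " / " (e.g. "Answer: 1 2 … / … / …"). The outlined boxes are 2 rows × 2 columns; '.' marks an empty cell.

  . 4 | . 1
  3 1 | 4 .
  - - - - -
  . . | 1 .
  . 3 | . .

Step 1. [r4c3∈{2}] r4c3 is down to just 2 ⇒ r4c3=2.
Step 2. [r4c4∈{4}] nothing but 4 survives at r4c4 ⇒ r4c4=4.
Step 3. [r1c1∈{2}] only 2 remains possible at r1c1 ⇒ r1c1=2.
Step 4. [r1c3∈{3}] only 3 remains possible at r1c3 ⇒ r1c3=3.
Step 5. [r2c4∈{2}] r2c4's peers cover all but 2. So r2c4=2.
Step 6. [r3c1∈{4}] only 4 remains possible at r3c1. So r3c1=4.
Step 7. [r4c1∈{1}] only 1 remains possible at r4c1, so r4c1=1.
Step 8. [r3c4∈{3}] nothing but 3 survives at r3c4, so r3c4=3.
Step 9. [r3c2∈{2}] nothing but 2 survives at r3c2 ⇒ r3c2=2.

Answer: 2 4 3 1 / 3 1 4 2 / 4 2 1 3 / 1 3 2 4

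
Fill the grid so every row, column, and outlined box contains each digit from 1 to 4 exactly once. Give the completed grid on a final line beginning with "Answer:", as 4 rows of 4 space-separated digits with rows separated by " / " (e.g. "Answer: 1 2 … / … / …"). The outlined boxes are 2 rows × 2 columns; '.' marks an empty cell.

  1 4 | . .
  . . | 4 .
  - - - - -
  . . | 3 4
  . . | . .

Step 1. [r3c1∈{2}] only 2 remains possible at r3c1 ⇒ r3c1=2.
Step 2. [r4c3∈{1,2}] col 3 places 1 nowhere but r4c3, so r4c3=1.
Step 3. [r2c1∈{3}] r2c1's peers cover all but 3, so r2c1=3.
Step 4. [r4c4∈{2}] r4c4's peers cover all but 2. So r4c4=2.
Step 5. [r4c1∈{4}] only 4 remains possible at r4c1, so r4c1=4.
Step 6. [r2c2∈{2}] only 2 remains possible at r2c2 ⇒ r2c2=2.
Step 7. [r1c3∈{2}] r1c3's peers cover all but 2 ⇒ r1c3=2.
Step 8. [r1c4∈{3}] r1c4 has the single candidate 3. So r1c4=3.
Step 9. [r4c2∈{3}] r4c2 is down to just 3. So r4c2=3.
Step 10. [r2c4∈{1}] r2c4 has the single candidate 1. So r2c4=1.
Step 11. [r3c2∈{1}] r3c2's peers cover all but 1. So r3c2=1.

Answer: 1 4 2 3 / 3 2 4 1 / 2 1 3 4 / 4 3 1 2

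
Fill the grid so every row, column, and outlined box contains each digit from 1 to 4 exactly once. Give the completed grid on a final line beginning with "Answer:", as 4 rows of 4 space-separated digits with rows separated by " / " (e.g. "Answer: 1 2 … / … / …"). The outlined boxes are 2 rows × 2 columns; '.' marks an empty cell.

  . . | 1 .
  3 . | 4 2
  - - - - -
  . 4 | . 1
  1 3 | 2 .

Step 1. [r1c2∈{2}] only 2 remains possible at r1c2. So r1c2=2.
Step 2. [r3c3∈{3}] only 3 remains possible at r3c3, so r3c3=3.
Step 3. [r2c2∈{1}] r2c2 is down to just 1 ⇒ r2c2=1.
Step 4. [r3c1∈{2}] r3c1 is down to just 2, so r3c1=2.
Step 5. [r1c4∈{3}] r1c4's peers cover all but 3. So r1c4=3.
Step 6. [r1c1∈{4}] nothing but 4 survives at r1c1. So r1c1=4.
Step 7. [r4c4∈{4}] r4c4 has the single candidate 4, so r4c4=4.

Answer: 4 2 1 3 / 3 1 4 2 / 2 4 3 1 / 1 3 2 4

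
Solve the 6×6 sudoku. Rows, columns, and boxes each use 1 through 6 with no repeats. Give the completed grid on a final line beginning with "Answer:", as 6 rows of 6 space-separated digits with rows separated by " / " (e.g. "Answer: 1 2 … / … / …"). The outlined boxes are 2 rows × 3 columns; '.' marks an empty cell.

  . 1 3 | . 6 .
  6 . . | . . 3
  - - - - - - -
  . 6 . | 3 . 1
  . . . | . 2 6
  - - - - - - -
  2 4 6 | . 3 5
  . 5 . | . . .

Step 1. [r6c3∈{1}] nothing but 1 survives at r6c3, so r6c3=1.
Step 2. [r6c5∈{4}] only 4 remains possible at r6c5, so r6c5=4.
Step 3. [r4c4∈{4,5}] box 4 places 4 nowhere but r4c4, so r4c4=4.
Step 4. [r4c3∈{5}] r4c3 has the single candidate 5 ⇒ r4c3=5.
Step 5. [r2c3∈{2,4}] across row 2, 4 lands solely at r2c3, so r2c3=4.
Step 6. [r2c5∈{1,5}] col 5 places 1 nowhere but r2c5, so r2c5=1.
Step 7. [r6c6∈{2}] only 2 remains possible at r6c6 ⇒ r6c6=2.
Step 8. [r2c4∈{2,5}] across row 2, 5 lands solely at r2c4. So r2c4=5.
Step 9. [r4c2∈{3}] only 3 remains possible at r4c2 ⇒ r4c2=3.
Step 10. [r5c4∈{1}] r5c4 has the single candidate 1. So r5c4=1.
Step 11. [r4c1∈{1}] r4c1 has the single candidate 1, so r4c1=1.
Step 12. [r3c5∈{5}] r3c5 is down to just 5. So r3c5=5.
Step 13. [r1c6∈{4}] r1c6 has the single candidate 4 ⇒ r1c6=4.
Step 14. [r3c3∈{2}] only 2 remains possible at r3c3. So r3c3=2.
Step 15. [r1c1∈{5}] r1c1 has the single candidate 5. So r1c1=5.
Step 16. [r1c4∈{2}] nothing but 2 survives at r1c4 ⇒ r1c4=2.
Step 17. [r6c1∈{3}] nothing but 3 survives at r6c1, so r6c1=3.
Step 18. [r3c1∈{4}] only 4 remains possible at r3c1 ⇒ r3c1=4.
Step 19. [r2c2∈{2}] r2c2 has the single candidate 2. So r2c2=2.
Step 20. [r6c4∈{6}] r6c4's peers cover all but 6 ⇒ r6c4=6.

Answer: 5 1 3 2 6 4 / 6 2 4 5 1 3 / 4 6 2 3 5 1 / 1 3 5 4 2 6 / 2 4 6 1 3 5 / 3 5 1 6 4 2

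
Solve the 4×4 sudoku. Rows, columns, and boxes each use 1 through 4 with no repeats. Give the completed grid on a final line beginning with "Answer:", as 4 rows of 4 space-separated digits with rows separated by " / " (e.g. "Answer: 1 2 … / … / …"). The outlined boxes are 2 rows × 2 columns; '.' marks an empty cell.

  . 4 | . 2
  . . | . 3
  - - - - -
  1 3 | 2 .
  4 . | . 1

Step 1. [r2c2∈{1,2}] col 2 places 1 nowhere but r2c2, so r2c2=1.
Step 2. [r4c3∈{3}] only 3 remains possible at r4c3. So r4c3=3.
Step 3. [r4c2∈{2}] nothing but 2 survives at r4c2 ⇒ r4c2=2.
Step 4. [r2c1∈{2}] r2c1 is down to just 2 ⇒ r2c1=2.
Step 5. [r1c3∈{1}] nothing but 1 survives at r1c3, so r1c3=1.
Step 6. [r1c1∈{3}] r1c1 has the single candidate 3. So r1c1=3.
Step 7. [r2c3∈{4}] r2c3 has the single candidate 4 ⇒ r2c3=4.
Step 8. [r3c4∈{4}] only 4 remains possible at r3c4. So r3c4=4.

Answer: 3 4 1 2 / 2 1 4 3 / 1 3 2 4 / 4 2 3 1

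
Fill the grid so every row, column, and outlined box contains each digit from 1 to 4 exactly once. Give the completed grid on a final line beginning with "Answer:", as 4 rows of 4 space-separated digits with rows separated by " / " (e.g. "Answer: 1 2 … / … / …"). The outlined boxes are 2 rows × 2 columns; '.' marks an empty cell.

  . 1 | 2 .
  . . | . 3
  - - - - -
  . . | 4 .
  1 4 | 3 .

Step 1. [r3c2∈{2,3}] col 2 places 3 nowhere but r3c2. So r3c2=3.
Step 2. [r3c1∈{2}] r3c1 has the single candidate 2. So r3c1=2.
Step 3. [r1c4∈{4}] r1c4 is down to just 4. So r1c4=4.
Step 4. [r2c3∈{1}] nothing but 1 survives at r2c3 ⇒ r2c3=1.
Step 5. [r2c2∈{2}] r2c2's peers cover all but 2 ⇒ r2c2=2.
Step 6. [r1c1∈{3}] r1c1 has the single candidate 3 ⇒ r1c1=3.
Step 7. [r2c1∈{4}] nothing but 4 survives at r2c1. So r2c1=4.
Step 8. [r3c4∈{1}] r3c4 is down to just 1 ⇒ r3c4=1.
Step 9. [r4c4∈{2}] r4c4 is down to just 2. So r4c4=2.

Answer: 3 1 2 4 / 4 2 1 3 / 2 3 4 1 / 1 4 3 2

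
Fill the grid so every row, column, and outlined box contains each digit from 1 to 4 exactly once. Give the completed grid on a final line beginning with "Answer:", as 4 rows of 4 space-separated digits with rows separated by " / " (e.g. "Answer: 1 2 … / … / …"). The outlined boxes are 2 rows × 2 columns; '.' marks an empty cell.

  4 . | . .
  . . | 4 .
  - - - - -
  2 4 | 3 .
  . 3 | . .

Step 1. [r3c4∈{1}] r3c4 has the single candidate 1. So r3c4=1.
Step 2. [r4c3∈{2}] nothing but 2 survives at r4c3 ⇒ r4c3=2.
Step 3. [r2c1∈{1,3}] 3 has one home in col 1: r2c1, so r2c1=3.
Step 4. [r2c4∈{2}] r2c4 is down to just 2. So r2c4=2.
Step 5. [r1c2∈{1,2}] across row 1, 2 lands solely at r1c2 ⇒ r1c2=2.
Step 6. [r1c3∈{1}] r1c3 has the single candidate 1, so r1c3=1.
Step 7. [r1c4∈{3}] r1c4's peers cover all but 3. So r1c4=3.
Step 8. [r2c2∈{1}] r2c2's peers cover all but 1 ⇒ r2c2=1.
Step 9. [r4c4∈{4}] r4c4 has the single candidate 4 ⇒ r4c4=4.
Step 10. [r4c1∈{1}] only 1 remains possible at r4c1, so r4c1=1.

Answer: 4 2 1 3 / 3 1 4 2 / 2 4 3 1 / 1 3 2 4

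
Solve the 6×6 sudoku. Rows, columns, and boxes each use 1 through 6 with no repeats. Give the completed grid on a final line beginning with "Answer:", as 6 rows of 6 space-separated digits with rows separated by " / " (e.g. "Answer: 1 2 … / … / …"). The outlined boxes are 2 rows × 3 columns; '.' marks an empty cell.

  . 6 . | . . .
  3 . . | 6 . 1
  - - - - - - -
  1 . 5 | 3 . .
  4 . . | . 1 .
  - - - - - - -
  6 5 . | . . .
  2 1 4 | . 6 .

Step 1. [r3c2∈{2}] nothing but 2 survives at r3c2 ⇒ r3c2=2.
Step 2. [r2c5∈{2,4,5}] across row 2, 5 lands solely at r2c5, so r2c5=5.
Step 3. [r6c6∈{3,5}] in row 6, 3 fits only at r6c6. So r6c6=3.
Step 4. [r3c5∈{4}] nothing but 4 survives at r3c5 ⇒ r3c5=4.
Step 5. [r5c5∈{2}] r5c5 is down to just 2 ⇒ r5c5=2.
Step 6. [r4c6∈{2,5,6}] across col 6, 5 lands solely at r4c6. So r4c6=5.
Step 7. [r1c6∈{2,4}] in col 6, 2 fits only at r1c6. So r1c6=2.
Step 8. [r4c3∈{3,6}] 6 has one home in row 4: r4c3 ⇒ r4c3=6.
Step 9. [r5c4∈{1,4}] in row 5, 1 fits only at r5c4 ⇒ r5c4=1.
Step 10. [r5c3∈{3}] nothing but 3 survives at r5c3. So r5c3=3.
Step 11. [r4c4∈{2}] r4c4 has the single candidate 2 ⇒ r4c4=2.
Step 12. [r1c4∈{4}] r1c4 is down to just 4, so r1c4=4.
Step 13. [r3c6∈{6}] r3c6's peers cover all but 6 ⇒ r3c6=6.
Step 14. [r6c4∈{5}] nothing but 5 survives at r6c4. So r6c4=5.
Step 15. [r1c3∈{1}] only 1 remains possible at r1c3, so r1c3=1.
Step 16. [r1c1∈{5}] r1c1 has the single candidate 5. So r1c1=5.
Step 17. [r5c6∈{4}] only 4 remains possible at r5c6, so r5c6=4.
Step 18. [r1c5∈{3}] nothing but 3 survives at r1c5. So r1c5=3.
Step 19. [r2c2∈{4}] nothing but 4 survives at r2c2 ⇒ r2c2=4.
Step 20. [r4c2∈{3}] r4c2's peers cover all but 3, so r4c2=3.
Step 21. [r2c3∈{2}] r2c3's peers cover all but 2. So r2c3=2.

Answer: 5 6 1 4 3 2 / 3 4 2 6 5 1 / 1 2 5 3 4 6 / 4 3 6 2 1 5 / 6 5 3 1 2 4 / 2 1 4 5 6 3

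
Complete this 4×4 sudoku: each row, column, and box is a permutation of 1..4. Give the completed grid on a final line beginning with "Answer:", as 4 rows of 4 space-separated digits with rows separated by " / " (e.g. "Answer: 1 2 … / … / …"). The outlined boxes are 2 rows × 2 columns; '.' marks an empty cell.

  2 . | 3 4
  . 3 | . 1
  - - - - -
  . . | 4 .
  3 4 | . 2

Step 1. [r3c1∈{1}] only 1 remains possible at r3c1. So r3c1=1.
Step 2. [r2c1∈{4}] r2c1's peers cover all but 4 ⇒ r2c1=4.
Step 3. [r1c2∈{1}] r1c2 is down to just 1 ⇒ r1c2=1.
Step 4. [r3c2∈{2}] r3c2 is down to just 2, so r3c2=2.
Step 5. [r2c3∈{2}] r2c3's peers cover all but 2 ⇒ r2c3=2.
Step 6. [r3c4∈{3}] nothing but 3 survives at r3c4 ⇒ r3c4=3.
Step 7. [r4c3∈{1}] r4c3 is down to just 1. So r4c3=1.

Answer: 2 1 3 4 / 4 3 2 1 / 1 2 4 3 / 3 4 1 2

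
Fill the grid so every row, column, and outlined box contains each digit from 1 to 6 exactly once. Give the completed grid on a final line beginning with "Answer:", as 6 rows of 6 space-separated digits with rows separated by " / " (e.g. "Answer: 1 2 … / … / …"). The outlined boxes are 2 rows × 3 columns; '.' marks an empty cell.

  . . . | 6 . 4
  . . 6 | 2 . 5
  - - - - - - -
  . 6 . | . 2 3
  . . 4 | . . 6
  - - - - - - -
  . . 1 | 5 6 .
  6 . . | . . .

Step 1. [r3c3∈{5}] r3c3 is down to just 5 ⇒ r3c3=5.
Step 2. [r6c4∈{1,3,4}] in col 4, 3 fits only at r6c4 ⇒ r6c4=3.
Step 3. [r1c3∈{2,3}] r1c3 is the only open cell in col 3 admitting 3. So r1c3=3.
Step 4. [r3c1∈{1}] only 1 remains possible at r3c1 ⇒ r3c1=1.
Step 5. [r1c5∈{1}] nothing but 1 survives at r1c5. So r1c5=1.
Step 6. [r6c3∈{2}] r6c3 has the single candidate 2, so r6c3=2.
Step 7. [r6c2∈{4,5}] row 6 places 5 nowhere but r6c2. So r6c2=5.
Step 8. [r1c2∈{2}] only 2 remains possible at r1c2. So r1c2=2.
Step 9. [r4c2∈{3}] r4c2's peers cover all but 3 ⇒ r4c2=3.
Step 10. [r5c2∈{4}] r5c2 has the single candidate 4, so r5c2=4.
Step 11. [r2c1∈{4}] r2c1's peers cover all but 4, so r2c1=4.
Step 12. [r2c5∈{3}] only 3 remains possible at r2c5 ⇒ r2c5=3.
Step 13. [r6c5∈{4}] nothing but 4 survives at r6c5. So r6c5=4.
Step 14. [r5c1∈{3}] only 3 remains possible at r5c1 ⇒ r5c1=3.
Step 15. [r5c6∈{2}] only 2 remains possible at r5c6, so r5c6=2.
Step 16. [r4c4∈{1}] r4c4 is down to just 1 ⇒ r4c4=1.
Step 17. [r4c1∈{2}] nothing but 2 survives at r4c1 ⇒ r4c1=2.
Step 18. [r3c4∈{4}] r3c4's peers cover all but 4 ⇒ r3c4=4.
Step 19. [r4c5∈{5}] nothing but 5 survives at r4c5, so r4c5=5.
Step 20. [r6c6∈{1}] nothing but 1 survives at r6c6. So r6c6=1.
Step 21. [r1c1∈{5}] r1c1 has the single candidate 5, so r1c1=5.
Step 22. [r2c2∈{1}] nothing but 1 survives at r2c2 ⇒ r2c2=1.

Answer: 5 2 3 6 1 4 / 4 1 6 2 3 5 / 1 6 5 4 2 3 / 2 3 4 1 5 6 / 3 4 1 5 6 2 / 6 5 2 3 4 1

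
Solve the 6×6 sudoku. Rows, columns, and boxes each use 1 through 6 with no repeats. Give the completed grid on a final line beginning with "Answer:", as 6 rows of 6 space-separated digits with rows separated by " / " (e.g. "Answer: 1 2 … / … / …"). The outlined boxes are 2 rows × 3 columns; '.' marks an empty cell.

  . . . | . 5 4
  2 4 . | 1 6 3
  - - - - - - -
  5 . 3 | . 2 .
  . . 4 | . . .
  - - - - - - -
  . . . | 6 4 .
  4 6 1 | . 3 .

Step 1. [r5c2∈{2,3,5}] col 2 places 5 nowhere but r5c2 ⇒ r5c2=5.
Step 2. [r3c2∈{1}] nothing but 1 survives at r3c2. So r3c2=1.
Step 3. [r1c1∈{1,3,6}] row 1 places 1 nowhere but r1c1. So r1c1=1.
Step 4. [r5c6∈{1,2}] r5c6 is the only open cell in row 5 admitting 1. So r5c6=1.
Step 5. [r6c6∈{2,5}] col 6 places 2 nowhere but r6c6. So r6c6=2.
Step 6. [r4c6∈{5,6}] col 6 places 5 nowhere but r4c6. So r4c6=5.
Step 7. [r1c2∈{3}] r1c2 is down to just 3, so r1c2=3.
Step 8. [r3c4∈{4}] only 4 remains possible at r3c4. So r3c4=4.
Step 9. [r4c4∈{3}] r4c4 is down to just 3, so r4c4=3.
Step 10. [r2c3∈{5}] only 5 remains possible at r2c3 ⇒ r2c3=5.
Step 11. [r1c3∈{6}] r1c3 is down to just 6. So r1c3=6.
Step 12. [r5c1∈{3}] r5c1's peers cover all but 3 ⇒ r5c1=3.
Step 13. [r4c1∈{6}] r4c1 has the single candidate 6. So r4c1=6.
Step 14. [r4c5∈{1}] nothing but 1 survives at r4c5, so r4c5=1.
Step 15. [r1c4∈{2}] only 2 remains possible at r1c4 ⇒ r1c4=2.
Step 16. [r6c4∈{5}] r6c4 has the single candidate 5, so r6c4=5.
Step 17. [r5c3∈{2}] r5c3 has the single candidate 2. So r5c3=2.
Step 18. [r3c6∈{6}] r3c6's peers cover all but 6. So r3c6=6.
Step 19. [r4c2∈{2}] r4c2's peers cover all but 2, so r4c2=2.

Answer: 1 3 6 2 5 4 / 2 4 5 1 6 3 / 5 1 3 4 2 6 / 6 2 4 3 1 5 / 3 5 2 6 4 1 / 4 6 1 5 3 2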